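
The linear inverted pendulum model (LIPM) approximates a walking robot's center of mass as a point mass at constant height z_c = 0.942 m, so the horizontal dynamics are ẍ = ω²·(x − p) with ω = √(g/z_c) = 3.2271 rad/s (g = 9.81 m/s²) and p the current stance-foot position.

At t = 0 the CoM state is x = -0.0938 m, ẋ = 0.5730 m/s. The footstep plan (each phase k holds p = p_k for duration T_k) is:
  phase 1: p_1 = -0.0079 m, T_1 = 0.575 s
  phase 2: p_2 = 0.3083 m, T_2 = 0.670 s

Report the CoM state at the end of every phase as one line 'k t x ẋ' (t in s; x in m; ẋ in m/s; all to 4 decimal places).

1 0.5750 0.2646 1.0123
2 1.2450 1.4609 3.8521

phase 1: p=-0.0079, T=0.575, ωT=1.855582, cosh=3.275892, sinh=3.119530; start (x,ẋ)=(-0.093800, 0.573000) → end (x,ẋ)=(0.264601, 1.012328)
phase 2: p=0.3083, T=0.670, ωT=2.162157, cosh=4.402469, sinh=4.287392; start (x,ẋ)=(0.264601, 1.012328) → end (x,ẋ)=(1.460853, 3.852128)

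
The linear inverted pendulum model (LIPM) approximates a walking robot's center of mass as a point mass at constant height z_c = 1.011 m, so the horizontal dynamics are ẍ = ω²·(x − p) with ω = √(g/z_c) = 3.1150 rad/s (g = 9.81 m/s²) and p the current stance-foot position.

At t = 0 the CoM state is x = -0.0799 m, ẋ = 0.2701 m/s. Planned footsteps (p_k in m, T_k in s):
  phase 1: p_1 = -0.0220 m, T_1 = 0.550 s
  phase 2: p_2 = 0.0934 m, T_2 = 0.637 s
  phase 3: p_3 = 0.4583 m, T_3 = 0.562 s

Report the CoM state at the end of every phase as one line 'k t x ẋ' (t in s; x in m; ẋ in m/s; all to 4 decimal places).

1 0.5500 0.0449 0.2895
2 1.1870 0.2452 0.5333
3 1.7490 0.3042 -0.2720

phase 1: p=-0.0220, T=0.550, ωT=1.713250, cosh=2.863619, sinh=2.683340; start (x,ẋ)=(-0.079900, 0.270100) → end (x,ẋ)=(0.044867, 0.289500)
phase 2: p=0.0934, T=0.637, ωT=1.984255, cosh=3.705555, sinh=3.568072; start (x,ẋ)=(0.044867, 0.289500) → end (x,ẋ)=(0.245168, 0.533342)
phase 3: p=0.4583, T=0.562, ωT=1.750630, cosh=2.965947, sinh=2.792282; start (x,ẋ)=(0.245168, 0.533342) → end (x,ẋ)=(0.304249, -0.271951)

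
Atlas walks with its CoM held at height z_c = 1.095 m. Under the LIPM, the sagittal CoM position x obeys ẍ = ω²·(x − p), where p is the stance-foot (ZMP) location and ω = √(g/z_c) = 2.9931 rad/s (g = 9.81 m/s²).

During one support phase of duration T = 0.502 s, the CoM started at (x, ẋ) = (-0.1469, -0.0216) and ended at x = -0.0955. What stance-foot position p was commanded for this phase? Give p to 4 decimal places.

ωT = 2.9931·0.502 = 1.502536; cosh(ωT) = 2.357817, sinh(ωT) = 2.135252
x(T) = p + (x₀−p)·cosh(ωT) + (ẋ₀/ω)·sinh(ωT) ⇒ p·(1 − cosh) = x(T) − x₀·cosh − (ẋ₀/ω)·sinh
numerator   = -0.0955 − (-0.1469)·2.357817 − (-0.0216/2.9931)·2.135252 = 0.266273
denominator = 1 − 2.357817 = -1.357817
p = 0.266273 / -1.357817 = -0.1961

p = -0.1961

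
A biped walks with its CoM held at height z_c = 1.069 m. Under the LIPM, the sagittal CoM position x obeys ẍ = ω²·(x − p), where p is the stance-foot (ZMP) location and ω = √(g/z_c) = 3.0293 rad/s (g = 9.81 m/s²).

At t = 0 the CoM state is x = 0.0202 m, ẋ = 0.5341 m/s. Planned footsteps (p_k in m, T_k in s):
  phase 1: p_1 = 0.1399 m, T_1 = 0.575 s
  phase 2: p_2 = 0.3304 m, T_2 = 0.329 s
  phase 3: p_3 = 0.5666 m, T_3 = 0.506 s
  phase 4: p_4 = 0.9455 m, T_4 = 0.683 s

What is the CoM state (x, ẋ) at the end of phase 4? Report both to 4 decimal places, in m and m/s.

phase 1: p=0.1399, T=0.575, ωT=1.741847, cosh=2.941538, sinh=2.766341; start (x,ẋ)=(0.020200, 0.534100) → end (x,ẋ)=(0.275535, 0.567980)
phase 2: p=0.3304, T=0.329, ωT=0.996640, cosh=1.539140, sinh=1.170023; start (x,ẋ)=(0.275535, 0.567980) → end (x,ẋ)=(0.465329, 0.679741)
phase 3: p=0.5666, T=0.506, ωT=1.532826, cosh=2.423585, sinh=2.207660; start (x,ẋ)=(0.465329, 0.679741) → end (x,ẋ)=(0.816537, 0.970148)
phase 4: p=0.9455, T=0.683, ωT=2.069012, cosh=4.021653, sinh=3.895343; start (x,ẋ)=(0.816537, 0.970148) → end (x,ẋ)=(1.674357, 2.379811)

x = 1.6744, ẋ = 2.3798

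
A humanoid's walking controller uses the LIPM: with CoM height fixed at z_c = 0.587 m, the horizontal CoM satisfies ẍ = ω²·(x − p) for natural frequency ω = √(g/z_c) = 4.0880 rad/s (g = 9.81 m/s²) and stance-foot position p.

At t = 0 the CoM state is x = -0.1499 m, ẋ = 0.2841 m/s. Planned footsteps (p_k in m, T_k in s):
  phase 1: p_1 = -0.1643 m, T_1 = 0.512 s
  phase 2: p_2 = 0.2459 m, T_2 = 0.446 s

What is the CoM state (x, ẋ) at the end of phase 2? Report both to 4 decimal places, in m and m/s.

x = 1.0487, ẋ = 3.5570

phase 1: p=-0.1643, T=0.512, ωT=2.093056, cosh=4.116485, sinh=3.993175; start (x,ẋ)=(-0.149900, 0.284100) → end (x,ẋ)=(0.172487, 1.404560)
phase 2: p=0.2459, T=0.446, ωT=1.823248, cosh=3.176719, sinh=3.015218; start (x,ẋ)=(0.172487, 1.404560) → end (x,ẋ)=(1.048662, 3.556995)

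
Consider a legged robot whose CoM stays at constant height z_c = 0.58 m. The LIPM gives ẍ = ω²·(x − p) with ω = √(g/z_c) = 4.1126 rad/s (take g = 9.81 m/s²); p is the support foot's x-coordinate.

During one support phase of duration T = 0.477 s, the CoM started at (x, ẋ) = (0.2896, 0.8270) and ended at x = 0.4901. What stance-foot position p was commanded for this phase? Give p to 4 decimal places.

p = 0.4801

ωT = 4.1126·0.477 = 1.961710; cosh(ωT) = 3.626048, sinh(ωT) = 3.485430
x(T) = p + (x₀−p)·cosh(ωT) + (ẋ₀/ω)·sinh(ωT) ⇒ p·(1 − cosh) = x(T) − x₀·cosh − (ẋ₀/ω)·sinh
numerator   = 0.4901 − (0.2896)·3.626048 − (0.8270/4.1126)·3.485430 = -1.260886
denominator = 1 − 3.626048 = -2.626048
p = -1.260886 / -2.626048 = 0.4801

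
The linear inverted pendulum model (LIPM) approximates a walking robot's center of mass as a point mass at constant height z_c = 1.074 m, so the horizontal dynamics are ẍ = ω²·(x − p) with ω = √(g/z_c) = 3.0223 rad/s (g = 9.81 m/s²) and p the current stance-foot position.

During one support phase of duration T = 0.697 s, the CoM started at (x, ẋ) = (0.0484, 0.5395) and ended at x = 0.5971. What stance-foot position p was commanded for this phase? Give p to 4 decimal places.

ωT = 3.0223·0.697 = 2.106543; cosh(ωT) = 4.170717, sinh(ωT) = 4.049060
x(T) = p + (x₀−p)·cosh(ωT) + (ẋ₀/ω)·sinh(ωT) ⇒ p·(1 − cosh) = x(T) − x₀·cosh − (ẋ₀/ω)·sinh
numerator   = 0.5971 − (0.0484)·4.170717 − (0.5395/3.0223)·4.049060 = -0.327546
denominator = 1 − 4.170717 = -3.170717
p = -0.327546 / -3.170717 = 0.1033

p = 0.1033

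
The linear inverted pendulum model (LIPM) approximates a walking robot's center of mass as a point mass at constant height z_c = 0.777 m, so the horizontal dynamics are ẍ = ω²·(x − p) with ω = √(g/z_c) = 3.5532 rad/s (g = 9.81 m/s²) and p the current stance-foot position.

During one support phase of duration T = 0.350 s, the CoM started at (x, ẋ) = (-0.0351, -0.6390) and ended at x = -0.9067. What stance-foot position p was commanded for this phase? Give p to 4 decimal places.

p = 0.6318

ωT = 3.5532·0.350 = 1.243620; cosh(ωT) = 1.878242, sinh(ωT) = 1.589903
x(T) = p + (x₀−p)·cosh(ωT) + (ẋ₀/ω)·sinh(ωT) ⇒ p·(1 − cosh) = x(T) − x₀·cosh − (ẋ₀/ω)·sinh
numerator   = -0.9067 − (-0.0351)·1.878242 − (-0.6390/3.5532)·1.589903 = -0.554849
denominator = 1 − 1.878242 = -0.878242
p = -0.554849 / -0.878242 = 0.6318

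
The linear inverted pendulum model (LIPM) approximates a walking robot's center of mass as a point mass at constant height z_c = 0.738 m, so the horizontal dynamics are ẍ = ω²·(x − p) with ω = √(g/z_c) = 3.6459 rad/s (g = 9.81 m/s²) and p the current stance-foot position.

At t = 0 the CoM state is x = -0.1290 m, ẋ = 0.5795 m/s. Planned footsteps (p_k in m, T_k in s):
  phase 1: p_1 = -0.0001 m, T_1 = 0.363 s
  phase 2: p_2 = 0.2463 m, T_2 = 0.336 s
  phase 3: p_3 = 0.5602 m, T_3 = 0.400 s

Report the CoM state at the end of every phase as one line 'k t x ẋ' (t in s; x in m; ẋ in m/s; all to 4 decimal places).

phase 1: p=-0.0001, T=0.363, ωT=1.323462, cosh=2.011307, sinh=1.745095; start (x,ẋ)=(-0.129000, 0.579500) → end (x,ẋ)=(0.018018, 0.345434)
phase 2: p=0.2463, T=0.336, ωT=1.225022, cosh=1.848997, sinh=1.555246; start (x,ẋ)=(0.018018, 0.345434) → end (x,ẋ)=(-0.028440, -0.655716)
phase 3: p=0.5602, T=0.400, ωT=1.458360, cosh=2.265760, sinh=2.033143; start (x,ẋ)=(-0.028440, -0.655716) → end (x,ẋ)=(-1.139179, -5.849070)

1 0.3630 0.0180 0.3454
2 0.6990 -0.0284 -0.6557
3 1.0990 -1.1392 -5.8491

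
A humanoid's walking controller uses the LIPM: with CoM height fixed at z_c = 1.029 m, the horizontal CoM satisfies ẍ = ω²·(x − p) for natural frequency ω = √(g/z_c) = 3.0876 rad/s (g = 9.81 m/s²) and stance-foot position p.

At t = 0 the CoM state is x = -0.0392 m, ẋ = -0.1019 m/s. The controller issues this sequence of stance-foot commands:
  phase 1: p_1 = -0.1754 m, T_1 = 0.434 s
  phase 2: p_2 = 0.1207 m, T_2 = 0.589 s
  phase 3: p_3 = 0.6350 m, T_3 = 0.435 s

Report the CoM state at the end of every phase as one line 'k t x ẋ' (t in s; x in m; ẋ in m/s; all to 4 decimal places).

phase 1: p=-0.1754, T=0.434, ωT=1.340018, cosh=2.040477, sinh=1.778636; start (x,ẋ)=(-0.039200, -0.101900) → end (x,ẋ)=(0.043813, 0.540047)
phase 2: p=0.1207, T=0.589, ωT=1.818596, cosh=3.162728, sinh=3.000474; start (x,ẋ)=(0.043813, 0.540047) → end (x,ẋ)=(0.402335, 0.995718)
phase 3: p=0.6350, T=0.435, ωT=1.343106, cosh=2.045979, sinh=1.784945; start (x,ẋ)=(0.402335, 0.995718) → end (x,ẋ)=(0.734598, 0.754955)

1 0.4340 0.0438 0.5400
2 1.0230 0.4023 0.9957
3 1.4580 0.7346 0.7550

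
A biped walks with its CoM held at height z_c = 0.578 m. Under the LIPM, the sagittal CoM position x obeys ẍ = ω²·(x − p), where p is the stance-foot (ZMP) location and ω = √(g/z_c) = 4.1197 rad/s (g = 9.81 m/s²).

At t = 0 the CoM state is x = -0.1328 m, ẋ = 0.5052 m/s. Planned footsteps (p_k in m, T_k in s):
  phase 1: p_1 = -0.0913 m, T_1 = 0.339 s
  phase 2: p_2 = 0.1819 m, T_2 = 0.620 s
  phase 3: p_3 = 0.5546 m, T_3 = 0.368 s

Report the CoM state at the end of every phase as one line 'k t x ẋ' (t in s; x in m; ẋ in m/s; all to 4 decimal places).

phase 1: p=-0.0913, T=0.339, ωT=1.396578, cosh=2.144395, sinh=1.896953; start (x,ẋ)=(-0.132800, 0.505200) → end (x,ẋ)=(0.052331, 0.759031)
phase 2: p=0.1819, T=0.620, ωT=2.554214, cosh=6.469470, sinh=6.391717; start (x,ẋ)=(0.052331, 0.759031) → end (x,ẋ)=(0.521297, 1.498736)
phase 3: p=0.5546, T=0.368, ωT=1.516050, cosh=2.386888, sinh=2.167311; start (x,ẋ)=(0.521297, 1.498736) → end (x,ẋ)=(1.263572, 3.279967)

1 0.3390 0.0523 0.7590
2 0.9590 0.5213 1.4987
3 1.3270 1.2636 3.2800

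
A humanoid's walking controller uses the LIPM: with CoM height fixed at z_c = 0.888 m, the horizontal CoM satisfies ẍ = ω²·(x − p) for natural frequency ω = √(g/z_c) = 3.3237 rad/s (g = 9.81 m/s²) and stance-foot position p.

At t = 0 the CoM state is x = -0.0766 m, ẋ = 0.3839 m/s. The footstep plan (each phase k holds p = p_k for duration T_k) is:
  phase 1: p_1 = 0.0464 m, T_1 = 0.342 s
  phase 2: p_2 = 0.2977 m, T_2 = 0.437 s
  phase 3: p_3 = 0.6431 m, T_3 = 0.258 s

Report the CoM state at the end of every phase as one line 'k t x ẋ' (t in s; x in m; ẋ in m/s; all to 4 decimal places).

phase 1: p=0.0464, T=0.342, ωT=1.136705, cosh=1.718679, sinh=1.397805; start (x,ẋ)=(-0.076600, 0.383900) → end (x,ẋ)=(-0.003546, 0.088357)
phase 2: p=0.2977, T=0.437, ωT=1.452457, cosh=2.253798, sinh=2.019803; start (x,ẋ)=(-0.003546, 0.088357) → end (x,ẋ)=(-0.327553, -1.823190)
phase 3: p=0.6431, T=0.258, ωT=0.857515, cosh=1.390755, sinh=0.966540; start (x,ẋ)=(-0.327553, -1.823190) → end (x,ẋ)=(-1.237028, -5.653820)

1 0.3420 -0.0035 0.0884
2 0.7790 -0.3276 -1.8232
3 1.0370 -1.2370 -5.6538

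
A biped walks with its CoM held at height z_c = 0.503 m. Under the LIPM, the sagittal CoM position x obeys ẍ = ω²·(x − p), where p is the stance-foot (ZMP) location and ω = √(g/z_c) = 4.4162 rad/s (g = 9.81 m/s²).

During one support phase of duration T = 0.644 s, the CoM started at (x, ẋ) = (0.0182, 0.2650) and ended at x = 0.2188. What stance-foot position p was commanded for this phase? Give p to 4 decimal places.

p = 0.0593

ωT = 4.4162·0.644 = 2.844033; cosh(ωT) = 8.621560, sinh(ωT) = 8.563369
x(T) = p + (x₀−p)·cosh(ωT) + (ẋ₀/ω)·sinh(ωT) ⇒ p·(1 − cosh) = x(T) − x₀·cosh − (ẋ₀/ω)·sinh
numerator   = 0.2188 − (0.0182)·8.621560 − (0.2650/4.4162)·8.563369 = -0.451969
denominator = 1 − 8.621560 = -7.621560
p = -0.451969 / -7.621560 = 0.0593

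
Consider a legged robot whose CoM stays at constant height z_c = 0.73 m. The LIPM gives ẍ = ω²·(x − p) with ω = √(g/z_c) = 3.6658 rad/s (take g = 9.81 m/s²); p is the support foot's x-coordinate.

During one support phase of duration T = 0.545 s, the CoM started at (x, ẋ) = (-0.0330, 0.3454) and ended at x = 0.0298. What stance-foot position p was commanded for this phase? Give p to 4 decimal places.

p = 0.0680

ωT = 3.6658·0.545 = 1.997861; cosh(ωT) = 3.754446, sinh(ωT) = 3.618821
x(T) = p + (x₀−p)·cosh(ωT) + (ẋ₀/ω)·sinh(ωT) ⇒ p·(1 − cosh) = x(T) − x₀·cosh − (ẋ₀/ω)·sinh
numerator   = 0.0298 − (-0.0330)·3.754446 − (0.3454/3.6658)·3.618821 = -0.187277
denominator = 1 − 3.754446 = -2.754446
p = -0.187277 / -2.754446 = 0.0680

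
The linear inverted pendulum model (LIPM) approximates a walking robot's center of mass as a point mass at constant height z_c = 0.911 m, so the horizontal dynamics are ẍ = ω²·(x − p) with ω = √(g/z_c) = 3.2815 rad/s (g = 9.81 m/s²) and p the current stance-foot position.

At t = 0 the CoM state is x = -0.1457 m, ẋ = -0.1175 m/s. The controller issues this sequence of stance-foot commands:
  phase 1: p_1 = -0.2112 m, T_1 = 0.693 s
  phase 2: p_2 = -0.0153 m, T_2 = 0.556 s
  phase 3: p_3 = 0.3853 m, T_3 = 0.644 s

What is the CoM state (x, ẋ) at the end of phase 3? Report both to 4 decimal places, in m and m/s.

x = 1.0794, ẋ = 2.4485

phase 1: p=-0.2112, T=0.693, ωT=2.274079, cosh=4.910930, sinh=4.808039; start (x,ẋ)=(-0.145700, -0.117500) → end (x,ẋ)=(-0.061695, 0.456397)
phase 2: p=-0.0153, T=0.556, ωT=1.824514, cosh=3.180539, sinh=3.019243; start (x,ẋ)=(-0.061695, 0.456397) → end (x,ẋ)=(0.257062, 0.991928)
phase 3: p=0.3853, T=0.644, ωT=2.113286, cosh=4.198115, sinh=4.077275; start (x,ẋ)=(0.257062, 0.991928) → end (x,ẋ)=(1.079417, 2.448461)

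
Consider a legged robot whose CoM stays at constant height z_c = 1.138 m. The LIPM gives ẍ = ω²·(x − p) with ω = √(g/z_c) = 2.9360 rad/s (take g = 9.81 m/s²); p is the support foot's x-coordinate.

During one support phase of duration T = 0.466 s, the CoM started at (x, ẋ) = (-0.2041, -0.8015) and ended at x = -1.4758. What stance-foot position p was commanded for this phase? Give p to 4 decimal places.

ωT = 2.9360·0.466 = 1.368176; cosh(ωT) = 2.091375, sinh(ωT) = 1.836804
x(T) = p + (x₀−p)·cosh(ωT) + (ẋ₀/ω)·sinh(ωT) ⇒ p·(1 − cosh) = x(T) − x₀·cosh − (ẋ₀/ω)·sinh
numerator   = -1.4758 − (-0.2041)·2.091375 − (-0.8015/2.9360)·1.836804 = -0.547520
denominator = 1 − 2.091375 = -1.091375
p = -0.547520 / -1.091375 = 0.5017

p = 0.5017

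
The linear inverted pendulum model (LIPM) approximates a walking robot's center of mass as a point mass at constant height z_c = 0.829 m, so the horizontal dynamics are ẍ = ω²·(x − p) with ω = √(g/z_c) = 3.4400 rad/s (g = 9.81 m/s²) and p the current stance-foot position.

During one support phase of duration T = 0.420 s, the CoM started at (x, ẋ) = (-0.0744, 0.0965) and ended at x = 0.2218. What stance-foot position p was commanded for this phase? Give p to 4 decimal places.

ωT = 3.4400·0.420 = 1.444800; cosh(ωT) = 2.238399, sinh(ωT) = 2.002605
x(T) = p + (x₀−p)·cosh(ωT) + (ẋ₀/ω)·sinh(ωT) ⇒ p·(1 − cosh) = x(T) − x₀·cosh − (ẋ₀/ω)·sinh
numerator   = 0.2218 − (-0.0744)·2.238399 − (0.0965/3.4400)·2.002605 = 0.332159
denominator = 1 − 2.238399 = -1.238399
p = 0.332159 / -1.238399 = -0.2682

p = -0.2682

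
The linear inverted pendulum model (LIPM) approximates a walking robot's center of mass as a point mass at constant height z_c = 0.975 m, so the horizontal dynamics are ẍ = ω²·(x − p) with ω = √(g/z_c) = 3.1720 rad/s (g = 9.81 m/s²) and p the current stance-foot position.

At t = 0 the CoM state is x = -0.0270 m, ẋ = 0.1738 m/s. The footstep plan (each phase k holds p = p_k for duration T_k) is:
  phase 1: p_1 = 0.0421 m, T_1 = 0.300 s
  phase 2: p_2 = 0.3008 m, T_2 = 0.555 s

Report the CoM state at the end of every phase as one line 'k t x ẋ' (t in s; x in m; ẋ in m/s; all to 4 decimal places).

1 0.3000 -0.0003 0.0171
2 0.8550 -0.5855 -2.6441

phase 1: p=0.0421, T=0.300, ωT=0.951600, cosh=1.487986, sinh=1.101864; start (x,ẋ)=(-0.027000, 0.173800) → end (x,ẋ)=(-0.000347, 0.017100)
phase 2: p=0.3008, T=0.555, ωT=1.760460, cosh=2.993539, sinh=2.821573; start (x,ẋ)=(-0.000347, 0.017100) → end (x,ẋ)=(-0.585483, -2.644082)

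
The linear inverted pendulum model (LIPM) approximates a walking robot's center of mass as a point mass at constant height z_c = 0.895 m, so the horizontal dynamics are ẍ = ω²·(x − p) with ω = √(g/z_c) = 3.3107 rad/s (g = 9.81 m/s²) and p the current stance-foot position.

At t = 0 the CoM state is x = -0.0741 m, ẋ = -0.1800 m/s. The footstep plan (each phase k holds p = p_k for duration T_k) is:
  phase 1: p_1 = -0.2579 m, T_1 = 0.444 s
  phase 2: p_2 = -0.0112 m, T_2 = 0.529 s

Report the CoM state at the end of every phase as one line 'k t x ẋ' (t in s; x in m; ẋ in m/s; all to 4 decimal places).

phase 1: p=-0.2579, T=0.444, ωT=1.469951, cosh=2.289479, sinh=2.059542; start (x,ẋ)=(-0.074100, -0.180000) → end (x,ẋ)=(0.050931, 0.841139)
phase 2: p=-0.0112, T=0.529, ωT=1.751360, cosh=2.967987, sinh=2.794449; start (x,ẋ)=(0.050931, 0.841139) → end (x,ẋ)=(0.883180, 3.071296)

1 0.4440 0.0509 0.8411
2 0.9730 0.8832 3.0713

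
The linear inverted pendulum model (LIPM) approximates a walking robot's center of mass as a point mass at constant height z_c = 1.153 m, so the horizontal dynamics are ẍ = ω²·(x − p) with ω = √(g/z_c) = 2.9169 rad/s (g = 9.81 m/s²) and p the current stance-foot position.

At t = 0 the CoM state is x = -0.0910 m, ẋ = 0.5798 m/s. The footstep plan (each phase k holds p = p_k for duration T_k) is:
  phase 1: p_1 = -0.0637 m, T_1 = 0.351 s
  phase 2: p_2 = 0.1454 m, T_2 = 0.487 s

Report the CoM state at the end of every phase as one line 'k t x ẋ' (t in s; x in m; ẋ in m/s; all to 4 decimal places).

phase 1: p=-0.0637, T=0.351, ωT=1.023832, cosh=1.571529, sinh=1.212313; start (x,ẋ)=(-0.091000, 0.579800) → end (x,ẋ)=(0.134372, 0.814634)
phase 2: p=0.1454, T=0.487, ωT=1.420530, cosh=2.190450, sinh=1.948865; start (x,ẋ)=(0.134372, 0.814634) → end (x,ẋ)=(0.665524, 1.721725)

1 0.3510 0.1344 0.8146
2 0.8380 0.6655 1.7217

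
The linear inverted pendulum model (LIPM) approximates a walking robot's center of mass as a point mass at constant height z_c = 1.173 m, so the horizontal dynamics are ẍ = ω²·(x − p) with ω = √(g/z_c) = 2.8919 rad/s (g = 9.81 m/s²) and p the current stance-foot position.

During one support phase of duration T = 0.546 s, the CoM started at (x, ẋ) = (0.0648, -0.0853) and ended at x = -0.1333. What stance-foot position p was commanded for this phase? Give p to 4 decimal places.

p = 0.1496

ωT = 2.8919·0.546 = 1.578977; cosh(ωT) = 2.528090, sinh(ωT) = 2.321904
x(T) = p + (x₀−p)·cosh(ωT) + (ẋ₀/ω)·sinh(ωT) ⇒ p·(1 − cosh) = x(T) − x₀·cosh − (ẋ₀/ω)·sinh
numerator   = -0.1333 − (0.0648)·2.528090 − (-0.0853/2.8919)·2.321904 = -0.228633
denominator = 1 − 2.528090 = -1.528090
p = -0.228633 / -1.528090 = 0.1496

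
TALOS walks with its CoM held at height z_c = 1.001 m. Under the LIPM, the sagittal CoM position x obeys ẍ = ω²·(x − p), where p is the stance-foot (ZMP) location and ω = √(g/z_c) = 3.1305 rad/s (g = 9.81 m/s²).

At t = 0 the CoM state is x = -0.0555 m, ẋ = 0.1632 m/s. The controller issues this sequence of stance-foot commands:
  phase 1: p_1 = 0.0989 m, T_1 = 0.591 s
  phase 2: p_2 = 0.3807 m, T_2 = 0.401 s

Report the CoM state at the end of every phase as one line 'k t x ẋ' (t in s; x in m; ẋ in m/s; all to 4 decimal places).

phase 1: p=0.0989, T=0.591, ωT=1.850125, cosh=3.258918, sinh=3.101700; start (x,ẋ)=(-0.055500, 0.163200) → end (x,ẋ)=(-0.242578, -0.967349)
phase 2: p=0.3807, T=0.401, ωT=1.255331, cosh=1.896990, sinh=1.612008; start (x,ẋ)=(-0.242578, -0.967349) → end (x,ẋ)=(-1.299776, -4.980357)

1 0.5910 -0.2426 -0.9673
2 0.9920 -1.2998 -4.9804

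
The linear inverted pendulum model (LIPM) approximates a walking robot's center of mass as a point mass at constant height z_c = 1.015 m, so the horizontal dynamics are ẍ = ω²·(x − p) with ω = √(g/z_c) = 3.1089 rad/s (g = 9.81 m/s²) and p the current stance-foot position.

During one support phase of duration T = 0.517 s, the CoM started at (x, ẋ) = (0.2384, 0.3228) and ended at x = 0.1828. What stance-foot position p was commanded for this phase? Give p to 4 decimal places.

ωT = 3.1089·0.517 = 1.607301; cosh(ωT) = 2.594878, sinh(ωT) = 2.394450
x(T) = p + (x₀−p)·cosh(ωT) + (ẋ₀/ω)·sinh(ωT) ⇒ p·(1 − cosh) = x(T) − x₀·cosh − (ẋ₀/ω)·sinh
numerator   = 0.1828 − (0.2384)·2.594878 − (0.3228/3.1089)·2.394450 = -0.684437
denominator = 1 − 2.594878 = -1.594878
p = -0.684437 / -1.594878 = 0.4291

p = 0.4291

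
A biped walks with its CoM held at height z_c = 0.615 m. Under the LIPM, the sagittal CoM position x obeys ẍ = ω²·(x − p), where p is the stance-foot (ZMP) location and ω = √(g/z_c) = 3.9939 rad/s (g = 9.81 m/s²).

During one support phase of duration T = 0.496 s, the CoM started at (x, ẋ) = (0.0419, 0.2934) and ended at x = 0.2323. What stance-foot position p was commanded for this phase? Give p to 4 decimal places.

p = 0.0682

ωT = 3.9939·0.496 = 1.980974; cosh(ωT) = 3.693869, sinh(ωT) = 3.555934
x(T) = p + (x₀−p)·cosh(ωT) + (ẋ₀/ω)·sinh(ωT) ⇒ p·(1 − cosh) = x(T) − x₀·cosh − (ẋ₀/ω)·sinh
numerator   = 0.2323 − (0.0419)·3.693869 − (0.2934/3.9939)·3.555934 = -0.183699
denominator = 1 − 3.693869 = -2.693869
p = -0.183699 / -2.693869 = 0.0682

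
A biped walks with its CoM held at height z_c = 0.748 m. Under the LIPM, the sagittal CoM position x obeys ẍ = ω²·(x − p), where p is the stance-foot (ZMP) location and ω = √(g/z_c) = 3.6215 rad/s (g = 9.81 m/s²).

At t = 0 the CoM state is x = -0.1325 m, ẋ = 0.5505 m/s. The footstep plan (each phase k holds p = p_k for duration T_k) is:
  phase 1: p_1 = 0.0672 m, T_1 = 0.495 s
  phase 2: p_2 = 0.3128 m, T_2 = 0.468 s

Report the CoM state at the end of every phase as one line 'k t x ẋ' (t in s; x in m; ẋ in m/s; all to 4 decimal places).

phase 1: p=0.0672, T=0.495, ωT=1.792643, cosh=3.085910, sinh=2.919390; start (x,ẋ)=(-0.132500, 0.550500) → end (x,ẋ)=(-0.105283, -0.412549)
phase 2: p=0.3128, T=0.468, ωT=1.694862, cosh=2.814759, sinh=2.631135; start (x,ẋ)=(-0.105283, -0.412549) → end (x,ẋ)=(-1.163733, -5.144996)

1 0.4950 -0.1053 -0.4125
2 0.9630 -1.1637 -5.1450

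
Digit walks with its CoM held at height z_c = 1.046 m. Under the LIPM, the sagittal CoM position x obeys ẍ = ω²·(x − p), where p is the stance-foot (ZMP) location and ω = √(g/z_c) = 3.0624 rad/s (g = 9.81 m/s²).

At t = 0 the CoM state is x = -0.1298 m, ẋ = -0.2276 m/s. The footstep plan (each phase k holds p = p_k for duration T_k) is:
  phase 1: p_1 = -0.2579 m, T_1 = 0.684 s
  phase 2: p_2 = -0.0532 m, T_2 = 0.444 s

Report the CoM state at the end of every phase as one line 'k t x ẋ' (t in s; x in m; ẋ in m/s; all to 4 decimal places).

1 0.6840 -0.0270 0.6307
2 1.1280 0.3758 1.4552

phase 1: p=-0.2579, T=0.684, ωT=2.094682, cosh=4.122982, sinh=3.999872; start (x,ẋ)=(-0.129800, -0.227600) → end (x,ẋ)=(-0.027020, 0.630733)
phase 2: p=-0.0532, T=0.444, ωT=1.359706, cosh=2.075891, sinh=1.819155; start (x,ẋ)=(-0.027020, 0.630733) → end (x,ẋ)=(0.375821, 1.455183)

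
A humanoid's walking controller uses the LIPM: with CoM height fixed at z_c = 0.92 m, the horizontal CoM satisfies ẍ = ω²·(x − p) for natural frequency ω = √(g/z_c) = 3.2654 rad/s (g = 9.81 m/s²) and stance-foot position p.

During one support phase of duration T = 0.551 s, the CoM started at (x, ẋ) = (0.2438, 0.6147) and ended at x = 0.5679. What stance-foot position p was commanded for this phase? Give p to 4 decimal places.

p = 0.3527

ωT = 3.2654·0.551 = 1.799235; cosh(ωT) = 3.105224, sinh(ωT) = 2.939799
x(T) = p + (x₀−p)·cosh(ωT) + (ẋ₀/ω)·sinh(ωT) ⇒ p·(1 − cosh) = x(T) − x₀·cosh − (ẋ₀/ω)·sinh
numerator   = 0.5679 − (0.2438)·3.105224 − (0.6147/3.2654)·2.939799 = -0.742561
denominator = 1 − 3.105224 = -2.105224
p = -0.742561 / -2.105224 = 0.3527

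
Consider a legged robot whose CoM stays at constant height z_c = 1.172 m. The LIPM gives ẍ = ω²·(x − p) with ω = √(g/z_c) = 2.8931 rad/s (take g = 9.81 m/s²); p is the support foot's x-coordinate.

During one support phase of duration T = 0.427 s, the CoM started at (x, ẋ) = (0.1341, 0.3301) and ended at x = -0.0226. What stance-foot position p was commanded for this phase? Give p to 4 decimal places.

ωT = 2.8931·0.427 = 1.235354; cosh(ωT) = 1.865163, sinh(ωT) = 1.574431
x(T) = p + (x₀−p)·cosh(ωT) + (ẋ₀/ω)·sinh(ωT) ⇒ p·(1 − cosh) = x(T) − x₀·cosh − (ẋ₀/ω)·sinh
numerator   = -0.0226 − (0.1341)·1.865163 − (0.3301/2.8931)·1.574431 = -0.452360
denominator = 1 − 1.865163 = -0.865163
p = -0.452360 / -0.865163 = 0.5229

p = 0.5229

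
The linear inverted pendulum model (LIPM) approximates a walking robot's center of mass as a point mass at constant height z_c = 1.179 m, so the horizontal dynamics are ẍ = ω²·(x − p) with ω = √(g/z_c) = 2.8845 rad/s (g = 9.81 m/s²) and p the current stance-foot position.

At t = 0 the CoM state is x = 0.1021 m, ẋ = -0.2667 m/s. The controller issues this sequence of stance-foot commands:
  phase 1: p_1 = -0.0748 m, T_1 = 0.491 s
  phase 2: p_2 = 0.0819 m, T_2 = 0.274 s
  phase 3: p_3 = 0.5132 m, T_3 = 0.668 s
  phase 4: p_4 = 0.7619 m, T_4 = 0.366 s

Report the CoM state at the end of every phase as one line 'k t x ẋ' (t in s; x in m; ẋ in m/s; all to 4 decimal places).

phase 1: p=-0.0748, T=0.491, ωT=1.416289, cosh=2.182205, sinh=1.939593; start (x,ẋ)=(0.102100, -0.266700) → end (x,ẋ)=(0.131898, 0.407718)
phase 2: p=0.0819, T=0.274, ωT=0.790353, cosh=1.328929, sinh=0.875245; start (x,ẋ)=(0.131898, 0.407718) → end (x,ẋ)=(0.272058, 0.668056)
phase 3: p=0.5132, T=0.668, ωT=1.926846, cosh=3.506711, sinh=3.361104; start (x,ẋ)=(0.272058, 0.668056) → end (x,ẋ)=(0.446022, 0.004779)
phase 4: p=0.7619, T=0.366, ωT=1.055727, cosh=1.611002, sinh=1.263062; start (x,ẋ)=(0.446022, 0.004779) → end (x,ẋ)=(0.255113, -1.143140)

1 0.4910 0.1319 0.4077
2 0.7650 0.2721 0.6681
3 1.4330 0.4460 0.0048
4 1.7990 0.2551 -1.1431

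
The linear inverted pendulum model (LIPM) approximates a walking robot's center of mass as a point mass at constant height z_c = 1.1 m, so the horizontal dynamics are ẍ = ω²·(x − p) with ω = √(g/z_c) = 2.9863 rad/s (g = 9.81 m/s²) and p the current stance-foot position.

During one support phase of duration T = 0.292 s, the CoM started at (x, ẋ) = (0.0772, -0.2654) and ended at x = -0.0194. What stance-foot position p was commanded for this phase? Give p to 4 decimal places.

p = 0.0992

ωT = 2.9863·0.292 = 0.872000; cosh(ωT) = 1.404902, sinh(ωT) = 0.986787
x(T) = p + (x₀−p)·cosh(ωT) + (ẋ₀/ω)·sinh(ωT) ⇒ p·(1 − cosh) = x(T) − x₀·cosh − (ẋ₀/ω)·sinh
numerator   = -0.0194 − (0.0772)·1.404902 − (-0.2654/2.9863)·0.986787 = -0.040160
denominator = 1 − 1.404902 = -0.404902
p = -0.040160 / -0.404902 = 0.0992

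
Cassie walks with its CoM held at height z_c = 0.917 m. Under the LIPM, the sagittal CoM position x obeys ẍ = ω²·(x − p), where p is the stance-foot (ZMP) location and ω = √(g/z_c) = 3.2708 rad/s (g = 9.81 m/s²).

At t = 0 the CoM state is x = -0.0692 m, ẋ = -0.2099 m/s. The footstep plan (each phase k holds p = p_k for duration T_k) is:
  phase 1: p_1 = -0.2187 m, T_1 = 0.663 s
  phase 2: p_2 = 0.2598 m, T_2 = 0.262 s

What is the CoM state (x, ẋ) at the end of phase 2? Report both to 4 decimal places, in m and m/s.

phase 1: p=-0.2187, T=0.663, ωT=2.168540, cosh=4.429927, sinh=4.315583; start (x,ẋ)=(-0.069200, -0.209900) → end (x,ẋ)=(0.166626, 1.180412)
phase 2: p=0.2598, T=0.262, ωT=0.856950, cosh=1.390209, sinh=0.965754; start (x,ẋ)=(0.166626, 1.180412) → end (x,ẋ)=(0.478804, 1.346703)

x = 0.4788, ẋ = 1.3467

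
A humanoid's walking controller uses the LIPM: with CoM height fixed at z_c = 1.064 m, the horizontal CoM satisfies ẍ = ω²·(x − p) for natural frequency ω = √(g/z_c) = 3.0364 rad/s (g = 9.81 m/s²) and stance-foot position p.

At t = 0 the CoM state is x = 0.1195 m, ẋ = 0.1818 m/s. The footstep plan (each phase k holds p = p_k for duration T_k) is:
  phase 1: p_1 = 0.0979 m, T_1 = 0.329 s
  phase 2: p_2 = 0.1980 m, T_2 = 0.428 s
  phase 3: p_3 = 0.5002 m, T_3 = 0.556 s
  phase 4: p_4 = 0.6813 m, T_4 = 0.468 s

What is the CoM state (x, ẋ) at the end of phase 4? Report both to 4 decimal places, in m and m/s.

phase 1: p=0.0979, T=0.329, ωT=0.998976, cosh=1.541878, sinh=1.173621; start (x,ẋ)=(0.119500, 0.181800) → end (x,ẋ)=(0.201473, 0.357287)
phase 2: p=0.1980, T=0.428, ωT=1.299579, cosh=1.970200, sinh=1.697553; start (x,ẋ)=(0.201473, 0.357287) → end (x,ẋ)=(0.404591, 0.721830)
phase 3: p=0.5002, T=0.556, ωT=1.688238, cosh=2.797394, sinh=2.612549; start (x,ẋ)=(0.404591, 0.721830) → end (x,ẋ)=(0.853813, 1.260798)
phase 4: p=0.6813, T=0.468, ωT=1.421035, cosh=2.191435, sinh=1.949971; start (x,ẋ)=(0.853813, 1.260798) → end (x,ẋ)=(1.869033, 3.784386)

x = 1.8690, ẋ = 3.7844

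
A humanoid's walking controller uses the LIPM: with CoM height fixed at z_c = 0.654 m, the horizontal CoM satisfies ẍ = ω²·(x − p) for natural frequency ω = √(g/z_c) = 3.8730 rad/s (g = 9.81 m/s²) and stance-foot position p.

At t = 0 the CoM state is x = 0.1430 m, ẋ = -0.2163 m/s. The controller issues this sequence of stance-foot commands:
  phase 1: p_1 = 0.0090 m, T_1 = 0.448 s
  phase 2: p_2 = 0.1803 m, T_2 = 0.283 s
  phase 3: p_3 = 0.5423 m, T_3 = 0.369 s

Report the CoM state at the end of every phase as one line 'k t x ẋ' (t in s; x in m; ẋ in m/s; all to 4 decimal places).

phase 1: p=0.0090, T=0.448, ωT=1.735104, cosh=2.922950, sinh=2.746568; start (x,ẋ)=(0.143000, -0.216300) → end (x,ẋ)=(0.247284, 0.793185)
phase 2: p=0.1803, T=0.283, ωT=1.096059, cosh=1.663268, sinh=1.329082; start (x,ẋ)=(0.247284, 0.793185) → end (x,ẋ)=(0.563907, 1.664084)
phase 3: p=0.5423, T=0.369, ωT=1.429137, cosh=2.207305, sinh=1.967789; start (x,ẋ)=(0.563907, 1.664084) → end (x,ẋ)=(1.435480, 3.837816)

1 0.4480 0.2473 0.7932
2 0.7310 0.5639 1.6641
3 1.1000 1.4355 3.8378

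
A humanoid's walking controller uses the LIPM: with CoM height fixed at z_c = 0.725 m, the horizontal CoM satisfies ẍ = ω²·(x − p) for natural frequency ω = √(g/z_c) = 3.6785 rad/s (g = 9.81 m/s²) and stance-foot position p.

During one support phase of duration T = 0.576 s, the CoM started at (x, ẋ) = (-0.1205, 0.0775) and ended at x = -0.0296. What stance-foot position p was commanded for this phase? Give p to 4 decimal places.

ωT = 3.6785·0.576 = 2.118816; cosh(ωT) = 4.220727, sinh(ωT) = 4.100553
x(T) = p + (x₀−p)·cosh(ωT) + (ẋ₀/ω)·sinh(ωT) ⇒ p·(1 − cosh) = x(T) − x₀·cosh − (ẋ₀/ω)·sinh
numerator   = -0.0296 − (-0.1205)·4.220727 − (0.0775/3.6785)·4.100553 = 0.392606
denominator = 1 − 4.220727 = -3.220727
p = 0.392606 / -3.220727 = -0.1219

p = -0.1219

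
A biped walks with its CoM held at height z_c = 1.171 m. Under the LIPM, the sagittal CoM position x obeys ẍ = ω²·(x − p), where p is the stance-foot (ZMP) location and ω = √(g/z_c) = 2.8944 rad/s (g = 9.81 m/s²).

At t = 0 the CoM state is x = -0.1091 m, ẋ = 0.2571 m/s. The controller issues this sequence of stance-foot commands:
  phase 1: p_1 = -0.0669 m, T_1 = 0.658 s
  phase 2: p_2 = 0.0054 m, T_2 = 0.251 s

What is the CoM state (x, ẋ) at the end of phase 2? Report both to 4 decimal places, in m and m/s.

x = 0.2322, ẋ = 0.7850

phase 1: p=-0.0669, T=0.658, ωT=1.904515, cosh=3.432523, sinh=3.283628; start (x,ẋ)=(-0.109100, 0.257100) → end (x,ẋ)=(0.079921, 0.481427)
phase 2: p=0.0054, T=0.251, ωT=0.726494, cosh=1.275710, sinh=0.792109; start (x,ẋ)=(0.079921, 0.481427) → end (x,ẋ)=(0.232220, 0.785015)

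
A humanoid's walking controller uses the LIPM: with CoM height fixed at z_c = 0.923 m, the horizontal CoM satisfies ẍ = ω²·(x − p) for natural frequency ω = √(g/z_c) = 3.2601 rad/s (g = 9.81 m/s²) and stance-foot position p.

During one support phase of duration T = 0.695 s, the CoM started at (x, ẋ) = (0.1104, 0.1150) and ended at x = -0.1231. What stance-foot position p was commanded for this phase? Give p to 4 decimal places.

ωT = 3.2601·0.695 = 2.265769; cosh(ωT) = 4.871144, sinh(ωT) = 4.767394
x(T) = p + (x₀−p)·cosh(ωT) + (ẋ₀/ω)·sinh(ωT) ⇒ p·(1 − cosh) = x(T) − x₀·cosh − (ẋ₀/ω)·sinh
numerator   = -0.1231 − (0.1104)·4.871144 − (0.1150/3.2601)·4.767394 = -0.829044
denominator = 1 − 4.871144 = -3.871144
p = -0.829044 / -3.871144 = 0.2142

p = 0.2142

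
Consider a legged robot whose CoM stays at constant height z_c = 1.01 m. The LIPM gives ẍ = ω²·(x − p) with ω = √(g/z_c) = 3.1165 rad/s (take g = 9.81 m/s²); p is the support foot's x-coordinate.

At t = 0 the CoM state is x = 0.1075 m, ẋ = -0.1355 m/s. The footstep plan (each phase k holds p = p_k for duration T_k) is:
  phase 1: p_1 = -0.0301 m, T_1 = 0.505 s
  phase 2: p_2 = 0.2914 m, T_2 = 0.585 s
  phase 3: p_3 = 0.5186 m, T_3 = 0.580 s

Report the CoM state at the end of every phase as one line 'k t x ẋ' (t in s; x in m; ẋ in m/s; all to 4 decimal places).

1 0.5050 0.2157 0.6492
2 1.0900 0.6791 1.3512
3 1.6700 2.3068 5.7125

phase 1: p=-0.0301, T=0.505, ωT=1.573832, cosh=2.516177, sinh=2.308928; start (x,ẋ)=(0.107500, -0.135500) → end (x,ẋ)=(0.215738, 0.649196)
phase 2: p=0.2914, T=0.585, ωT=1.823152, cosh=3.176431, sinh=3.014915; start (x,ẋ)=(0.215738, 0.649196) → end (x,ẋ)=(0.679100, 1.351207)
phase 3: p=0.5186, T=0.580, ωT=1.807570, cosh=3.129835, sinh=2.965782; start (x,ẋ)=(0.679100, 1.351207) → end (x,ẋ)=(2.306798, 5.712530)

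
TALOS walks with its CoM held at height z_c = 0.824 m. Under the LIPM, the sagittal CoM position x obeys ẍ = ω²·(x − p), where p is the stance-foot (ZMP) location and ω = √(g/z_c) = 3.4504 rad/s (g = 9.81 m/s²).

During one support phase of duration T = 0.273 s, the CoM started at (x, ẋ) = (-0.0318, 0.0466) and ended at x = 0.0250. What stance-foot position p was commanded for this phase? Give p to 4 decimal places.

p = -0.1200

ωT = 3.4504·0.273 = 0.941959; cosh(ωT) = 1.477433, sinh(ωT) = 1.087569
x(T) = p + (x₀−p)·cosh(ωT) + (ẋ₀/ω)·sinh(ωT) ⇒ p·(1 − cosh) = x(T) − x₀·cosh − (ẋ₀/ω)·sinh
numerator   = 0.0250 − (-0.0318)·1.477433 − (0.0466/3.4504)·1.087569 = 0.057294
denominator = 1 − 1.477433 = -0.477433
p = 0.057294 / -0.477433 = -0.1200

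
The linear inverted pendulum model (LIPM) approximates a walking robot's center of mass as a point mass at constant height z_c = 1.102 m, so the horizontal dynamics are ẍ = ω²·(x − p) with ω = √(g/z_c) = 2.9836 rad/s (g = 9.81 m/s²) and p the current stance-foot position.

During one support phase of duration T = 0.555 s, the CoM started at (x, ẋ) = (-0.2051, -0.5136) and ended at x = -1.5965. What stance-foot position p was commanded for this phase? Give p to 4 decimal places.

p = 0.3531

ωT = 2.9836·0.555 = 1.655898; cosh(ωT) = 2.714351, sinh(ωT) = 2.523430
x(T) = p + (x₀−p)·cosh(ωT) + (ẋ₀/ω)·sinh(ωT) ⇒ p·(1 − cosh) = x(T) − x₀·cosh − (ẋ₀/ω)·sinh
numerator   = -1.5965 − (-0.2051)·2.714351 − (-0.5136/2.9836)·2.523430 = -0.605401
denominator = 1 − 2.714351 = -1.714351
p = -0.605401 / -1.714351 = 0.3531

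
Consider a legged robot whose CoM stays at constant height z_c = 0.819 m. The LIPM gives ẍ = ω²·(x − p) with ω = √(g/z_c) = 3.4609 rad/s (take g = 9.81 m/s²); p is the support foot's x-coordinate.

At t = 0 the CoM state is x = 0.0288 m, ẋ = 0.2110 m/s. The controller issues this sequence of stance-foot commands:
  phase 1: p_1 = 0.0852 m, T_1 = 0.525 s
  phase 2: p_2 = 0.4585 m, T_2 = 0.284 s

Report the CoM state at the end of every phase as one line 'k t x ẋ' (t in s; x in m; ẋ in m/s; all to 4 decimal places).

1 0.5250 0.0897 0.0816
2 0.8090 -0.0761 -1.3421

phase 1: p=0.0852, T=0.525, ωT=1.816973, cosh=3.157859, sinh=2.995342; start (x,ẋ)=(0.028800, 0.211000) → end (x,ẋ)=(0.089713, 0.081633)
phase 2: p=0.4585, T=0.284, ωT=0.982896, cosh=1.523204, sinh=1.148978; start (x,ẋ)=(0.089713, 0.081633) → end (x,ẋ)=(-0.076136, -1.342136)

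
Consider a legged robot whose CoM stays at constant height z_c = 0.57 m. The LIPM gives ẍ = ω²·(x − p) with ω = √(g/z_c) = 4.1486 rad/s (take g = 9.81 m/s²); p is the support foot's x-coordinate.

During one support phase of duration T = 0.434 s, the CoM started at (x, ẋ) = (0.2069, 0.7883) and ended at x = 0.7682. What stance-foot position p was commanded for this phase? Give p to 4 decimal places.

ωT = 4.1486·0.434 = 1.800492; cosh(ωT) = 3.108922, sinh(ωT) = 2.943705
x(T) = p + (x₀−p)·cosh(ωT) + (ẋ₀/ω)·sinh(ωT) ⇒ p·(1 − cosh) = x(T) − x₀·cosh − (ẋ₀/ω)·sinh
numerator   = 0.7682 − (0.2069)·3.108922 − (0.7883/4.1486)·2.943705 = -0.434387
denominator = 1 − 3.108922 = -2.108922
p = -0.434387 / -2.108922 = 0.2060

p = 0.2060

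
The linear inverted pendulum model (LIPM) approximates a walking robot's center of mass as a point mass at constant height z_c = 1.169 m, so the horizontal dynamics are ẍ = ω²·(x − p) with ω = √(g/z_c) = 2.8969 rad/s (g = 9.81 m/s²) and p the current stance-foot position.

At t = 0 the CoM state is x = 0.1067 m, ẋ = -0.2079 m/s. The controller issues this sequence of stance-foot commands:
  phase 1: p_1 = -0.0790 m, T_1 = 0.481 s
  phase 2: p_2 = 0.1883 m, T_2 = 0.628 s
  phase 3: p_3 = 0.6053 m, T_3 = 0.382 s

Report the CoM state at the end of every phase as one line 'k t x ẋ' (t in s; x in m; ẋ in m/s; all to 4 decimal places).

1 0.4810 0.1824 0.5723
2 1.1090 0.7629 1.7601
3 1.4910 1.6879 3.5673

phase 1: p=-0.0790, T=0.481, ωT=1.393409, cosh=2.138394, sinh=1.890166; start (x,ẋ)=(0.106700, -0.207900) → end (x,ẋ)=(0.182449, 0.572251)
phase 2: p=0.1883, T=0.628, ωT=1.819253, cosh=3.164699, sinh=3.002552; start (x,ẋ)=(0.182449, 0.572251) → end (x,ẋ)=(0.762906, 1.760112)
phase 3: p=0.6053, T=0.382, ωT=1.106616, cosh=1.677392, sinh=1.346715; start (x,ẋ)=(0.762906, 1.760112) → end (x,ẋ)=(1.687910, 3.567265)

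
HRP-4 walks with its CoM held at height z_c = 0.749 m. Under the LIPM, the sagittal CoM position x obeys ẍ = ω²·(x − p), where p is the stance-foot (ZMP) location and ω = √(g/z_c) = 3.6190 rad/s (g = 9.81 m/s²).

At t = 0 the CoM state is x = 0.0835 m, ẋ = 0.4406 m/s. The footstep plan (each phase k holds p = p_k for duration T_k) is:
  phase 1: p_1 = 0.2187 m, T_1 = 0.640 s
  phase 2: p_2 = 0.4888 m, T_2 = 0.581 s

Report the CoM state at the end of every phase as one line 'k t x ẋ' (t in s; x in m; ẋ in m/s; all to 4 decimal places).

phase 1: p=0.2187, T=0.640, ωT=2.316160, cosh=5.117663, sinh=5.019011; start (x,ẋ)=(0.083500, 0.440600) → end (x,ẋ)=(0.137838, -0.200904)
phase 2: p=0.4888, T=0.581, ωT=2.102639, cosh=4.154941, sinh=4.032808; start (x,ẋ)=(0.137838, -0.200904) → end (x,ẋ)=(-1.193301, -5.956936)

1 0.6400 0.1378 -0.2009
2 1.2210 -1.1933 -5.9569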